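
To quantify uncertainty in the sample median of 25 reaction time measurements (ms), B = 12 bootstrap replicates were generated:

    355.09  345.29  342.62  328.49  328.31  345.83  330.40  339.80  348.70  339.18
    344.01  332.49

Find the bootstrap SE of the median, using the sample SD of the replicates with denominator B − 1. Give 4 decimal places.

SE* = 8.5638

Bootstrap SE is the standard deviation of the 12 replicate medians.
Mean of replicates: (355.09 + 345.29 + 342.62 + 328.49 + 328.31 + 345.83 + 330.40 + 339.80 + 348.70 + 339.18 + 344.01 + 332.49) / 12 = 4080.21000 / 12 = 340.01750
Sum of squared deviations: (+15.07250)² + (+5.27250)² + (+2.60250)² + (−11.52750)² + (−11.70750)² + (+5.81250)² + (−9.61750)² + (−0.21750)² + (+8.68250)² + (−0.83750)² + (+3.99250)² + (−7.52750)² = 806.72062
Variance = 806.72062 / 11 = 73.33824
SE* = √73.33824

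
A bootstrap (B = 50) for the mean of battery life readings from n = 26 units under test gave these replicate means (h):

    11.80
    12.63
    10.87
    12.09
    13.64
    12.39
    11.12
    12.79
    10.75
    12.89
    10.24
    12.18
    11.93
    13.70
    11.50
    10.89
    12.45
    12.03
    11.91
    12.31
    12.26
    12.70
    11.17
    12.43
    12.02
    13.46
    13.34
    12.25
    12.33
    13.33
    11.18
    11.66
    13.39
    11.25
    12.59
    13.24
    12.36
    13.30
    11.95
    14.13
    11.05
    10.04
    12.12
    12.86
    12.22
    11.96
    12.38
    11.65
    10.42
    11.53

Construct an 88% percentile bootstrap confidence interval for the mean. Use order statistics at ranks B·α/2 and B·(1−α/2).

Sorted replicates: 10.04, 10.24, 10.42, 10.75, 10.87, 10.89, 11.05, 11.12, 11.17, 11.18, 11.25, 11.50, 11.53, 11.65, 11.66, 11.80, 11.91, 11.93, 11.95, 11.96, 12.02, 12.03, 12.09, 12.12, 12.18, 12.22, 12.25, 12.26, 12.31, 12.33, 12.36, 12.38, 12.39, 12.43, 12.45, 12.59, 12.63, 12.70, 12.79, 12.86, 12.89, 13.24, 13.30, 13.33, 13.34, 13.39, 13.46, 13.64, 13.70, 14.13
α = 0.12; lower rank = 50 × 0.060 = 3; upper rank = 50 × 0.940 = 47.
The 3rd smallest replicate is 10.42; the 47th is 13.46.

(10.42, 13.46)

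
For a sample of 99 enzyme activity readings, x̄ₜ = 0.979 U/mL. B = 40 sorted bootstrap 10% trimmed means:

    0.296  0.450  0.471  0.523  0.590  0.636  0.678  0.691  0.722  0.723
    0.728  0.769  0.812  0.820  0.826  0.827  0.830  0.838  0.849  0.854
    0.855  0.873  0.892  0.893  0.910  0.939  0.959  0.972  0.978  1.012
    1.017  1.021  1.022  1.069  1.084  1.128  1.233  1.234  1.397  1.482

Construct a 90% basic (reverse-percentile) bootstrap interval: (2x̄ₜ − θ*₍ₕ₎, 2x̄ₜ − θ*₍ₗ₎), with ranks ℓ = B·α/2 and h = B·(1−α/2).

Percentile endpoints at ranks 2 and 38: θ*₍2₎ = 0.450, θ*₍38₎ = 1.234.
Basic interval reflects these around x̄ₜ:
  lower = 2 × 0.979 − 1.234 = 0.724
  upper = 2 × 0.979 − 0.450 = 1.508

(0.724, 1.508)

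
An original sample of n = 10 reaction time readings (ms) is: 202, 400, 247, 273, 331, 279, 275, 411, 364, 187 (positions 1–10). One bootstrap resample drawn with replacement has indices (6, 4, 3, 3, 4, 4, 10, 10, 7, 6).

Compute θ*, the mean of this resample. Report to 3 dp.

θ* = 252.000

Resample values: 279, 273, 247, 247, 273, 273, 187, 187, 275, 279.
Mean = (279 + 273 + 247 + 247 + 273 + 273 + 187 + 187 + 275 + 279) / 10 = 2520.0 / 10 = 252.000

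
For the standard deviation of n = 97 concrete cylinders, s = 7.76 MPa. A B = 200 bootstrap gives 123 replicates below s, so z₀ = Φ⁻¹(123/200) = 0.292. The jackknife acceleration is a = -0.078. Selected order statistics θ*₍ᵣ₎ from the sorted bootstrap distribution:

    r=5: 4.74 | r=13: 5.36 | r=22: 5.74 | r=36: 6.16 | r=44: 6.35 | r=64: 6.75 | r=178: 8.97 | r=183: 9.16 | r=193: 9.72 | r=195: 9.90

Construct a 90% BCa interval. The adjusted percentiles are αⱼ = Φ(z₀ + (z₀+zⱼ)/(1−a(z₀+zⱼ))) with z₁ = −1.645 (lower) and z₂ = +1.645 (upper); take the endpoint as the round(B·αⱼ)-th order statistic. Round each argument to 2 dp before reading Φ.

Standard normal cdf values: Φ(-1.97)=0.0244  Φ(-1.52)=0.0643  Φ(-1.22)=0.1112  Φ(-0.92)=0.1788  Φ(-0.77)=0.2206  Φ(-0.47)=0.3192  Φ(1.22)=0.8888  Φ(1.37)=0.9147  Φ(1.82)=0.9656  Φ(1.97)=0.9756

Lower: z₀ + z₁ = 0.292 + (-1.645) = -1.353; 1 − a(z₀+z₁) = 1 − (-0.078)(-1.353) = 0.8945; argument = 0.292 + (-1.353)/0.8945 = -1.2206 → -1.22.
α₁ = Φ(-1.22) = 0.1112; rank = round(200 × 0.1112) = 22; θ*₍22₎ = 5.74.
Upper: z₀ + z₂ = 1.937; 1 − a(z₀+z₂) = 1.1511; argument = 1.9748 → 1.97; α₂ = 0.9756; rank = 195; θ*₍195₎ = 9.90.

(5.74, 9.90)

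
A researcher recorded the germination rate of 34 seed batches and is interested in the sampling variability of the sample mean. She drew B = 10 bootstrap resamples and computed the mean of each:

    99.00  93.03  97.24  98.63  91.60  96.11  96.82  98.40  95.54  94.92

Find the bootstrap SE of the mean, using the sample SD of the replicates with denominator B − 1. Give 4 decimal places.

Bootstrap SE is the standard deviation of the 10 replicate means.
Mean of replicates: (99.00 + 93.03 + 97.24 + 98.63 + 91.60 + 96.11 + 96.82 + 98.40 + 95.54 + 94.92) / 10 = 961.29000 / 10 = 96.12900
Sum of squared deviations: (+2.87100)² + (−3.09900)² + (+1.11100)² + (+2.50100)² + (−4.52900)² + (−0.01900)² + (+0.69100)² + (+2.27100)² + (−0.58900)² + (−1.20900)² = 53.29149
Variance = 53.29149 / 9 = 5.92128
SE* = √5.92128

SE* = 2.4334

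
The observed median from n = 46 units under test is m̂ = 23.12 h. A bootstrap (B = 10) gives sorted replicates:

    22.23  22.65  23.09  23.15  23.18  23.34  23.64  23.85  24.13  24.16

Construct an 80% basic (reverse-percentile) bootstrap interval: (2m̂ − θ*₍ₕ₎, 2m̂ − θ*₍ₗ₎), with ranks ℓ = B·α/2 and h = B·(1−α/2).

(22.11, 24.01)

Percentile endpoints at ranks 1 and 9: θ*₍1₎ = 22.23, θ*₍9₎ = 24.13.
Basic interval reflects these around m̂:
  lower = 2 × 23.12 − 24.13 = 22.11
  upper = 2 × 23.12 − 22.23 = 24.01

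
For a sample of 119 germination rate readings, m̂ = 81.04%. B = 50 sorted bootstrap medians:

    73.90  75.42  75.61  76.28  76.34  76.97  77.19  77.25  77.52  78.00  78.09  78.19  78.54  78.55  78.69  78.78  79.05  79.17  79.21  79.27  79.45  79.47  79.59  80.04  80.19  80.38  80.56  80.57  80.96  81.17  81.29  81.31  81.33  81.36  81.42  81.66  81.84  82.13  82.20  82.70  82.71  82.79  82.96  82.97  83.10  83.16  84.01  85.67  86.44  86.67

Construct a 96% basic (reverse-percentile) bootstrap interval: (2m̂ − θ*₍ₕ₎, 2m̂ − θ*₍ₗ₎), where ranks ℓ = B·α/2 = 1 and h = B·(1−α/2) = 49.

(75.64, 88.18)

Percentile endpoints at ranks 1 and 49: θ*₍1₎ = 73.90, θ*₍49₎ = 86.44.
Basic interval reflects these around m̂:
  lower = 2 × 81.04 − 86.44 = 75.64
  upper = 2 × 81.04 − 73.90 = 88.18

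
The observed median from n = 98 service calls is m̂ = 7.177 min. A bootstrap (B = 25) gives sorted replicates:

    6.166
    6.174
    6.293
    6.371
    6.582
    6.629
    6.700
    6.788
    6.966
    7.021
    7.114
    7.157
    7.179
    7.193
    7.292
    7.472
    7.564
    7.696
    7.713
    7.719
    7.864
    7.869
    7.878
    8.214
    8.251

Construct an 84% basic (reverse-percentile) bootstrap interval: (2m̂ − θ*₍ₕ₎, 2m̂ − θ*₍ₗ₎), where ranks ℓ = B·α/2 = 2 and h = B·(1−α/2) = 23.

(6.476, 8.180)

Percentile endpoints at ranks 2 and 23: θ*₍2₎ = 6.174, θ*₍23₎ = 7.878.
Basic interval reflects these around m̂:
  lower = 2 × 7.177 − 7.878 = 6.476
  upper = 2 × 7.177 − 6.174 = 8.180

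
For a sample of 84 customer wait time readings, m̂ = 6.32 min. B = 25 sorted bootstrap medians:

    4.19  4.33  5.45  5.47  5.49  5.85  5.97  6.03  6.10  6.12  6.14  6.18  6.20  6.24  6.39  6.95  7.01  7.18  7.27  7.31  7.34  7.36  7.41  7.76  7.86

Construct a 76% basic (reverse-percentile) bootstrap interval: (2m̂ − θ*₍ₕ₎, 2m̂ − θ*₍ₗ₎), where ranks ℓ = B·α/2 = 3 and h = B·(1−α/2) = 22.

Percentile endpoints at ranks 3 and 22: θ*₍3₎ = 5.45, θ*₍22₎ = 7.36.
Basic interval reflects these around m̂:
  lower = 2 × 6.32 − 7.36 = 5.28
  upper = 2 × 6.32 − 5.45 = 7.19

(5.28, 7.19)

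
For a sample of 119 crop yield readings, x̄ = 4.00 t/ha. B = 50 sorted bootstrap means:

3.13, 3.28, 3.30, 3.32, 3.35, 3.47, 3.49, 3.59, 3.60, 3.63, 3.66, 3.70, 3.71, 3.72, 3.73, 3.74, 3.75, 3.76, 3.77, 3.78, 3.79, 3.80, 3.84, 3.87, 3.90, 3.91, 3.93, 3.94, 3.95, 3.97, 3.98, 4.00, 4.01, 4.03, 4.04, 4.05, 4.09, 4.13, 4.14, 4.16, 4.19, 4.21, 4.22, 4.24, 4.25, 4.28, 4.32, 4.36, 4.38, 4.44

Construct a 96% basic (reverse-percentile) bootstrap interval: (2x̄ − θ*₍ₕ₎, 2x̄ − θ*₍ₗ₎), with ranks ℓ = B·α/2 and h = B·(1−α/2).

(3.62, 4.87)

Percentile endpoints at ranks 1 and 49: θ*₍1₎ = 3.13, θ*₍49₎ = 4.38.
Basic interval reflects these around x̄:
  lower = 2 × 4.00 − 4.38 = 3.62
  upper = 2 × 4.00 − 3.13 = 4.87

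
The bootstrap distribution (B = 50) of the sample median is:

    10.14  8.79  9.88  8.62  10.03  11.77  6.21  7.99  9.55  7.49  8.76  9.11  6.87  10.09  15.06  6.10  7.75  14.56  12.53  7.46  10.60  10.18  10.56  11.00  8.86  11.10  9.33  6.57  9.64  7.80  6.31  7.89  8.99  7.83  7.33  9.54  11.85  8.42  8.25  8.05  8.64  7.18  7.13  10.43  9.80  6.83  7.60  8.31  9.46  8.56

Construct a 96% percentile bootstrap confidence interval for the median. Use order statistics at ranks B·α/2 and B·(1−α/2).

(6.10, 14.56)

Sorted replicates: 6.10, 6.21, 6.31, 6.57, 6.83, 6.87, 7.13, 7.18, 7.33, 7.46, 7.49, 7.60, 7.75, 7.80, 7.83, 7.89, 7.99, 8.05, 8.25, 8.31, 8.42, 8.56, 8.62, 8.64, 8.76, 8.79, 8.86, 8.99, 9.11, 9.33, 9.46, 9.54, 9.55, 9.64, 9.80, 9.88, 10.03, 10.09, 10.14, 10.18, 10.43, 10.56, 10.60, 11.00, 11.10, 11.77, 11.85, 12.53, 14.56, 15.06
α = 0.04; lower rank = 50 × 0.020 = 1; upper rank = 50 × 0.980 = 49.
The 1st smallest replicate is 6.10; the 49th is 14.56.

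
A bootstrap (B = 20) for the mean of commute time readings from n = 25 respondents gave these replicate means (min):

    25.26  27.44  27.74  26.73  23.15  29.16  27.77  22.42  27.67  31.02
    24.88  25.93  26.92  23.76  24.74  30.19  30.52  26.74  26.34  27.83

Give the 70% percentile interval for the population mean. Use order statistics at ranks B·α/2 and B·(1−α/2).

(23.76, 29.16)

Sorted replicates: 22.42, 23.15, 23.76, 24.74, 24.88, 25.26, 25.93, 26.34, 26.73, 26.74, 26.92, 27.44, 27.67, 27.74, 27.77, 27.83, 29.16, 30.19, 30.52, 31.02
α = 0.30; lower rank = 20 × 0.150 = 3; upper rank = 20 × 0.850 = 17.
The 3rd smallest replicate is 23.76; the 17th is 29.16.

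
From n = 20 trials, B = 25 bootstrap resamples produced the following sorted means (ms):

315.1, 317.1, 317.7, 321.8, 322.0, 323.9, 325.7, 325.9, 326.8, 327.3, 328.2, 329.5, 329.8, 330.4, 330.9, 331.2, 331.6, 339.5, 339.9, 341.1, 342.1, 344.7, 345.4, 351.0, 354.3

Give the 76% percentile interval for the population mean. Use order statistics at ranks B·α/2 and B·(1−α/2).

α = 0.24; lower rank = 25 × 0.120 = 3; upper rank = 25 × 0.880 = 22.
The 3rd smallest replicate is 317.7; the 22nd is 344.7.

(317.7, 344.7)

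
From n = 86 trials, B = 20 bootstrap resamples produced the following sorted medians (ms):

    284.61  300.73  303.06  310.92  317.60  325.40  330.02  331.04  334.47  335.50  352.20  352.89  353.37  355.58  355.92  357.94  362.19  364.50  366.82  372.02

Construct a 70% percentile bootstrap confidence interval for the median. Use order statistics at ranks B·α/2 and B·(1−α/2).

α = 0.30; lower rank = 20 × 0.150 = 3; upper rank = 20 × 0.850 = 17.
The 3rd smallest replicate is 303.06; the 17th is 362.19.

(303.06, 362.19)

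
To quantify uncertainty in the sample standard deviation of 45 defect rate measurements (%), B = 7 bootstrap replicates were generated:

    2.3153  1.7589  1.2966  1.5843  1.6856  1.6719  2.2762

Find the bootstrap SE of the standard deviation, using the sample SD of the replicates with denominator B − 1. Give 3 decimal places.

SE* = 0.370

Bootstrap SE is the standard deviation of the 7 replicate standard deviations.
Mean of replicates: (2.3153 + 1.7589 + 1.2966 + 1.5843 + 1.6856 + 1.6719 + 2.2762) / 7 = 12.58880 / 7 = 1.79840
Sum of squared deviations: (+0.51690)² + (−0.03950)² + (−0.50180)² + (−0.21410)² + (−0.11280)² + (−0.12650)² + (+0.47780)² = 0.82341
Variance = 0.82341 / 6 = 0.13723
SE* = √0.13723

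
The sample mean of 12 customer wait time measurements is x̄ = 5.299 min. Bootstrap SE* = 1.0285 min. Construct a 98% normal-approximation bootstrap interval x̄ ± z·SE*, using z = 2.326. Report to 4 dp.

Margin = 2.326 × 1.0285 = 2.39229
Interval: 5.299 ± 2.39229

(2.9067, 7.6913)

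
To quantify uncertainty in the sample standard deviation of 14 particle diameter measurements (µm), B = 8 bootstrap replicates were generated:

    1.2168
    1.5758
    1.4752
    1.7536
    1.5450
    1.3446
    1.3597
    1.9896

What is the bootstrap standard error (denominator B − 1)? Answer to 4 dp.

SE* = 0.2473

Bootstrap SE is the standard deviation of the 8 replicate standard deviations.
Mean of replicates: (1.2168 + 1.5758 + 1.4752 + 1.7536 + 1.5450 + 1.3446 + 1.3597 + 1.9896) / 8 = 12.26030 / 8 = 1.53254
Sum of squared deviations: (−0.31574)² + (+0.04326)² + (−0.05734)² + (+0.22106)² + (+0.01246)² + (−0.18794)² + (−0.17284)² + (+0.45706)² = 0.42797
Variance = 0.42797 / 7 = 0.06114
SE* = √0.06114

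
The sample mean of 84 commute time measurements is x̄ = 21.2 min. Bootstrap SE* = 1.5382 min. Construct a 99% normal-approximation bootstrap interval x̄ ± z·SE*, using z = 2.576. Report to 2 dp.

(17.24, 25.16)

Margin = 2.576 × 1.5382 = 3.962
Interval: 21.2 ± 3.962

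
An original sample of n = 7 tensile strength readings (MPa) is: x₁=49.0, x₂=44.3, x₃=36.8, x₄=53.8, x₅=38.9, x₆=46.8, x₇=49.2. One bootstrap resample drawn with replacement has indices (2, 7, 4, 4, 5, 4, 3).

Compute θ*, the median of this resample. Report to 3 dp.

θ* = 49.200

Resample values: 44.3, 49.2, 53.8, 53.8, 38.9, 53.8, 36.8.
Sorted: 36.8, 38.9, 44.3, 49.2, 53.8, 53.8, 53.8
Median = middle value = 49.200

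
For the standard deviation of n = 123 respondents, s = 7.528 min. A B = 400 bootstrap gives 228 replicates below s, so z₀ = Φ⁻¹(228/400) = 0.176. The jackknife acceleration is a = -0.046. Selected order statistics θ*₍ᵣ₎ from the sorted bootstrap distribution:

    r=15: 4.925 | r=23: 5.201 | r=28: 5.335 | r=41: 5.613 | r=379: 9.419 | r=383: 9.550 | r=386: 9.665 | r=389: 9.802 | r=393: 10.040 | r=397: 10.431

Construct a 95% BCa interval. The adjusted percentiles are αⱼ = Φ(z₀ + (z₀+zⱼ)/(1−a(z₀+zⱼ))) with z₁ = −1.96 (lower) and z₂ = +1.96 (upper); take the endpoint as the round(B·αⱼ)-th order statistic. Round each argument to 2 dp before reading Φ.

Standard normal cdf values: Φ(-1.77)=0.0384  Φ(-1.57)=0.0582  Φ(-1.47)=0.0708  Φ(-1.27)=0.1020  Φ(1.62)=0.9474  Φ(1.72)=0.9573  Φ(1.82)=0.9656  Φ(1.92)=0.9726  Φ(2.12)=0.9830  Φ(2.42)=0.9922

(4.925, 10.040)

Lower: z₀ + z₁ = 0.176 + (-1.960) = -1.784; 1 − a(z₀+z₁) = 1 − (-0.046)(-1.784) = 0.9179; argument = 0.176 + (-1.784)/0.9179 = -1.7675 → -1.77.
α₁ = Φ(-1.77) = 0.0384; rank = round(400 × 0.0384) = 15; θ*₍15₎ = 4.925.
Upper: z₀ + z₂ = 2.136; 1 − a(z₀+z₂) = 1.0983; argument = 2.1209 → 2.12; α₂ = 0.9830; rank = 393; θ*₍393₎ = 10.040.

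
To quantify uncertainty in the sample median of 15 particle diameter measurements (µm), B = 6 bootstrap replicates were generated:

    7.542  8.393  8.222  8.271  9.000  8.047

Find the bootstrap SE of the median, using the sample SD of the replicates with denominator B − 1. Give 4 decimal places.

SE* = 0.4747

Bootstrap SE is the standard deviation of the 6 replicate medians.
Mean of replicates: (7.542 + 8.393 + 8.222 + 8.271 + 9.000 + 8.047) / 6 = 49.47500 / 6 = 8.24583
Sum of squared deviations: (−0.70383)² + (+0.14717)² + (−0.02383)² + (+0.02517)² + (+0.75417)² + (−0.19883)² = 1.12654
Variance = 1.12654 / 5 = 0.22531
SE* = √0.22531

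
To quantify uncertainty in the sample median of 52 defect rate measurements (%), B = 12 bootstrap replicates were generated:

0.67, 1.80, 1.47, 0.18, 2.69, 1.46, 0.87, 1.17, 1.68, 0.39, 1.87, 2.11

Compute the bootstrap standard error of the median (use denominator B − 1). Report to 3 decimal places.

SE* = 0.738

Bootstrap SE is the standard deviation of the 12 replicate medians.
Mean of replicates: (0.67 + 1.80 + 1.47 + 0.18 + 2.69 + 1.46 + 0.87 + 1.17 + 1.68 + 0.39 + 1.87 + 2.11) / 12 = 16.3600 / 12 = 1.3633
Sum of squared deviations: (−0.6933)² + (+0.4367)² + (+0.1067)² + (−1.1833)² + (+1.3267)² + (+0.0967)² + (−0.4933)² + (−0.1933)² + (+0.3167)² + (−0.9733)² + (+0.5067)² + (+0.7467)² = 5.9951
Variance = 5.9951 / 11 = 0.5450
SE* = √0.5450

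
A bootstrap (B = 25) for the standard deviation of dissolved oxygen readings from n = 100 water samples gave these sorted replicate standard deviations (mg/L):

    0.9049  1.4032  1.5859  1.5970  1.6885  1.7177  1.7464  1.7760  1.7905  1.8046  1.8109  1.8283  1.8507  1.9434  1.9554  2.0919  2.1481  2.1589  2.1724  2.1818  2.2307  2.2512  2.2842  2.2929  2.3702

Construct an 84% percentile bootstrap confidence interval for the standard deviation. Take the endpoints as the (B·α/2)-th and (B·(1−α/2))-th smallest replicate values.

(1.4032, 2.2842)

α = 0.16; lower rank = 25 × 0.080 = 2; upper rank = 25 × 0.920 = 23.
The 2nd smallest replicate is 1.4032; the 23rd is 2.2842.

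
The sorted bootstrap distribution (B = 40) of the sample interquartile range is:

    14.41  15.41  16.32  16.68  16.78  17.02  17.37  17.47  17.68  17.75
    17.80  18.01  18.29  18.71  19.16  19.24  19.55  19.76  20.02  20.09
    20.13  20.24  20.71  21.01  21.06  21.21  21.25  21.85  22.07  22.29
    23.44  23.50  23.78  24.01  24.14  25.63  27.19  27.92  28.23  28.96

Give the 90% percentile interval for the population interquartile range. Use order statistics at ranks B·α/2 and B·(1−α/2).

(15.41, 27.92)

α = 0.10; lower rank = 40 × 0.050 = 2; upper rank = 40 × 0.950 = 38.
The 2nd smallest replicate is 15.41; the 38th is 27.92.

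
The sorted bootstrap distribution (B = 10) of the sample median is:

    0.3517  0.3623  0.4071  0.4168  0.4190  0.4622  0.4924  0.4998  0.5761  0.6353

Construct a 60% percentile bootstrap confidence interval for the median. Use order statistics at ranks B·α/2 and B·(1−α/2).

(0.3623, 0.4998)

α = 0.40; lower rank = 10 × 0.200 = 2; upper rank = 10 × 0.800 = 8.
The 2nd smallest replicate is 0.3623; the 8th is 0.4998.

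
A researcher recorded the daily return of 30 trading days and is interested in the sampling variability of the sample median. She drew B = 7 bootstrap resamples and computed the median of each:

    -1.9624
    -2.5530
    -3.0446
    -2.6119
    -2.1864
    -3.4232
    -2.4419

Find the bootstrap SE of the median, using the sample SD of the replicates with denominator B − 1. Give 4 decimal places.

Bootstrap SE is the standard deviation of the 7 replicate medians.
Mean of replicates: ((-1.9624) + (-2.5530) + (-3.0446) + (-2.6119) + (-2.1864) + (-3.4232) + (-2.4419)) / 7 = -18.22340 / 7 = -2.60334
Sum of squared deviations: (+0.64094)² + (+0.05034)² + (−0.44126)² + (−0.00856)² + (+0.41694)² + (−0.81986)² + (+0.16144)² = 1.48019
Variance = 1.48019 / 6 = 0.24670
SE* = √0.24670

SE* = 0.4967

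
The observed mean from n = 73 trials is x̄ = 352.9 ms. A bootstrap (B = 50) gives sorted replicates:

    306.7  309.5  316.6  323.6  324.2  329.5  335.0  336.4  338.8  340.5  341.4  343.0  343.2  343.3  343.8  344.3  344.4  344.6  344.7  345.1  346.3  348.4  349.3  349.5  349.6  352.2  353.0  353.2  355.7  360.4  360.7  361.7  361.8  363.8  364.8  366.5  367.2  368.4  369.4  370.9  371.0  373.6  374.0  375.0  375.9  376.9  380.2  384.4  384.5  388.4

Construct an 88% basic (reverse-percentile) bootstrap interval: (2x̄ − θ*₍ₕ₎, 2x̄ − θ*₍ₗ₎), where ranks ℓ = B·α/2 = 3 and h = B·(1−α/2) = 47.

Percentile endpoints at ranks 3 and 47: θ*₍3₎ = 316.6, θ*₍47₎ = 380.2.
Basic interval reflects these around x̄:
  lower = 2 × 352.9 − 380.2 = 325.6
  upper = 2 × 352.9 − 316.6 = 389.2

(325.6, 389.2)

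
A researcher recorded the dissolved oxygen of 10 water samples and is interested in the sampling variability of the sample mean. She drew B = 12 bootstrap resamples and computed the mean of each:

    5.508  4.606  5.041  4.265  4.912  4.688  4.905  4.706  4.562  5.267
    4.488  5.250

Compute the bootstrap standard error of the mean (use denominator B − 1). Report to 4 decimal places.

SE* = 0.3659

Bootstrap SE is the standard deviation of the 12 replicate means.
Mean of replicates: (5.508 + 4.606 + 5.041 + 4.265 + 4.912 + 4.688 + 4.905 + 4.706 + 4.562 + 5.267 + 4.488 + 5.250) / 12 = 58.19800 / 12 = 4.84983
Sum of squared deviations: (+0.65817)² + (−0.24383)² + (+0.19117)² + (−0.58483)² + (+0.06217)² + (−0.16183)² + (+0.05517)² + (−0.14383)² + (−0.28783)² + (+0.41717)² + (−0.36183)² + (+0.40017)² = 1.47293
Variance = 1.47293 / 11 = 0.13390
SE* = √0.13390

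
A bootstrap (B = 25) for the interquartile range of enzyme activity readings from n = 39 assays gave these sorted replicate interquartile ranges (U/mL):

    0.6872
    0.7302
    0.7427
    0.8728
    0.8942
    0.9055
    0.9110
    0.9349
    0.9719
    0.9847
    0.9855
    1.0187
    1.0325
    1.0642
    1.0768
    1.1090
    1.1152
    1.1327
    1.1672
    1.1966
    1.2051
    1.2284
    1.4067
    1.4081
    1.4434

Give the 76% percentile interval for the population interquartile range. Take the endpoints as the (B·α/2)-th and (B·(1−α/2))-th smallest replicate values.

α = 0.24; lower rank = 25 × 0.120 = 3; upper rank = 25 × 0.880 = 22.
The 3rd smallest replicate is 0.7427; the 22nd is 1.2284.

(0.7427, 1.2284)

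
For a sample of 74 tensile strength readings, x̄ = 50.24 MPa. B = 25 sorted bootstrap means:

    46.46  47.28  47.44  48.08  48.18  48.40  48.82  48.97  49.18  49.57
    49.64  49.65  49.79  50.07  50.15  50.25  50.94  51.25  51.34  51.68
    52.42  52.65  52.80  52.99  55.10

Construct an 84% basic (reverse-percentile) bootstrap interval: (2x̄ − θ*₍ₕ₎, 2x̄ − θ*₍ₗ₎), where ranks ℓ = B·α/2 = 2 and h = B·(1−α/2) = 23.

Percentile endpoints at ranks 2 and 23: θ*₍2₎ = 47.28, θ*₍23₎ = 52.80.
Basic interval reflects these around x̄:
  lower = 2 × 50.24 − 52.80 = 47.68
  upper = 2 × 50.24 − 47.28 = 53.20

(47.68, 53.20)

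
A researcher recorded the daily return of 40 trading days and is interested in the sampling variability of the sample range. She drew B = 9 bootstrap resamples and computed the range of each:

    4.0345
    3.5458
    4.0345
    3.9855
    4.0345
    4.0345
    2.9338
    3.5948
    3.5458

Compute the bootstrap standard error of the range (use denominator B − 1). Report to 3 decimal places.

SE* = 0.380

Bootstrap SE is the standard deviation of the 9 replicate ranges.
Mean of replicates: (4.0345 + 3.5458 + 4.0345 + 3.9855 + 4.0345 + 4.0345 + 2.9338 + 3.5948 + 3.5458) / 9 = 33.74370 / 9 = 3.74930
Sum of squared deviations: (+0.28520)² + (−0.20350)² + (+0.28520)² + (+0.23620)² + (+0.28520)² + (+0.28520)² + (−0.81550)² + (−0.15450)² + (−0.20350)² = 1.15288
Variance = 1.15288 / 8 = 0.14411
SE* = √0.14411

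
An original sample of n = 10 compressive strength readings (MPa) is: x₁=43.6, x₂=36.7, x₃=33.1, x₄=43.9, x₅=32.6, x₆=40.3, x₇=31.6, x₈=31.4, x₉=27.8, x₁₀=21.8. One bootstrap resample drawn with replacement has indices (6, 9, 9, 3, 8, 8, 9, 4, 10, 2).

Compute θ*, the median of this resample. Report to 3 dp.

θ* = 31.400

Resample values: 40.3, 27.8, 27.8, 33.1, 31.4, 31.4, 27.8, 43.9, 21.8, 36.7.
Sorted: 21.8, 27.8, 27.8, 27.8, 31.4, 31.4, 33.1, 36.7, 40.3, 43.9
Median = average of the two middle values = 31.400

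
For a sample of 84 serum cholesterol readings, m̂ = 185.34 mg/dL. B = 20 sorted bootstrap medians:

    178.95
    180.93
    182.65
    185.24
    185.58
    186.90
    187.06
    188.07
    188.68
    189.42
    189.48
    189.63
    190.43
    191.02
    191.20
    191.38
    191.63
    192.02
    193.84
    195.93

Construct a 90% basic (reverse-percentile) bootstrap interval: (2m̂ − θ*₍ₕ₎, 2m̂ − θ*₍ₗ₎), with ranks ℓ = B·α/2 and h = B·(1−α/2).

Percentile endpoints at ranks 1 and 19: θ*₍1₎ = 178.95, θ*₍19₎ = 193.84.
Basic interval reflects these around m̂:
  lower = 2 × 185.34 − 193.84 = 176.84
  upper = 2 × 185.34 − 178.95 = 191.73

(176.84, 191.73)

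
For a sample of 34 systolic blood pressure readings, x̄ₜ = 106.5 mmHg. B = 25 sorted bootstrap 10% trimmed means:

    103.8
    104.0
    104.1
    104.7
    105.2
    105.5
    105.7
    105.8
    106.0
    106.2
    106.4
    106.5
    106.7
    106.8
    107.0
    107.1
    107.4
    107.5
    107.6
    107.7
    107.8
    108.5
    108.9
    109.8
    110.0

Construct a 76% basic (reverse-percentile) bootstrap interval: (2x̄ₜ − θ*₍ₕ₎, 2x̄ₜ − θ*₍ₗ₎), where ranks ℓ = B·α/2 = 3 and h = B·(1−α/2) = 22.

(104.5, 108.9)

Percentile endpoints at ranks 3 and 22: θ*₍3₎ = 104.1, θ*₍22₎ = 108.5.
Basic interval reflects these around x̄ₜ:
  lower = 2 × 106.5 − 108.5 = 104.5
  upper = 2 × 106.5 − 104.1 = 108.9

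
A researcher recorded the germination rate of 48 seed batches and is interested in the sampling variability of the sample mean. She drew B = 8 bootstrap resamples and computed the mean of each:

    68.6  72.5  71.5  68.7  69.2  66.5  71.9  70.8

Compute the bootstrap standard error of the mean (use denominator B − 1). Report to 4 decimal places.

Bootstrap SE is the standard deviation of the 8 replicate means.
Mean of replicates: (68.6 + 72.5 + 71.5 + 68.7 + 69.2 + 66.5 + 71.9 + 70.8) / 8 = 559.70000 / 8 = 69.96250
Sum of squared deviations: (−1.36250)² + (+2.53750)² + (+1.53750)² + (−1.26250)² + (−0.76250)² + (−3.46250)² + (+1.93750)² + (+0.83750)² = 29.27875
Variance = 29.27875 / 7 = 4.18268
SE* = √4.18268

SE* = 2.0452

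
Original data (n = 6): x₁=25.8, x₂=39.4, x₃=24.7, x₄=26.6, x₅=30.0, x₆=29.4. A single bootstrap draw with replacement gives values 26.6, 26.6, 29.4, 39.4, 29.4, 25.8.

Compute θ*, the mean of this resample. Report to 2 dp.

Mean = (26.6 + 26.6 + 29.4 + 39.4 + 29.4 + 25.8) / 6 = 177.20 / 6 = 29.53

θ* = 29.53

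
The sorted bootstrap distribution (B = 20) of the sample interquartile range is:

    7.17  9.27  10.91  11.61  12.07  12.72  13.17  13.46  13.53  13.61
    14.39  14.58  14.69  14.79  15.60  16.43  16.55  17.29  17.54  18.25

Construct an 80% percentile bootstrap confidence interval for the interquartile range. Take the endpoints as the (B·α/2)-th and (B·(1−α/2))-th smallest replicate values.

(9.27, 17.29)

α = 0.20; lower rank = 20 × 0.100 = 2; upper rank = 20 × 0.900 = 18.
The 2nd smallest replicate is 9.27; the 18th is 17.29.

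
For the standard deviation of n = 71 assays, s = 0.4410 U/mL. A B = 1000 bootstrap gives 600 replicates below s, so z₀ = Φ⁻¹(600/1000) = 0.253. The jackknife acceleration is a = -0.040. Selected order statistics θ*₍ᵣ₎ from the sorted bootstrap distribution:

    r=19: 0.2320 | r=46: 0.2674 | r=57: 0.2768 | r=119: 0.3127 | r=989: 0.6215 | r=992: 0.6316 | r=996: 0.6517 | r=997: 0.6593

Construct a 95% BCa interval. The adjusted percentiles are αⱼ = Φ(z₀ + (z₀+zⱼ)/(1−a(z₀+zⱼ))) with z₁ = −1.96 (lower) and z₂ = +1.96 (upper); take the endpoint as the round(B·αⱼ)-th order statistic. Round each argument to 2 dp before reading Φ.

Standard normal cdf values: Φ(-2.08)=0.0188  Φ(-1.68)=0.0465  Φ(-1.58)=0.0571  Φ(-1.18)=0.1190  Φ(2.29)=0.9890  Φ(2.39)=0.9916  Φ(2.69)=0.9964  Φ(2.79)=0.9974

(0.2768, 0.6215)

Lower: z₀ + z₁ = 0.253 + (-1.960) = -1.707; 1 − a(z₀+z₁) = 1 − (-0.040)(-1.707) = 0.9317; argument = 0.253 + (-1.707)/0.9317 = -1.5791 → -1.58.
α₁ = Φ(-1.58) = 0.0571; rank = round(1000 × 0.0571) = 57; θ*₍57₎ = 0.2768.
Upper: z₀ + z₂ = 2.213; 1 − a(z₀+z₂) = 1.0885; argument = 2.2860 → 2.29; α₂ = 0.9890; rank = 989; θ*₍989₎ = 0.6215.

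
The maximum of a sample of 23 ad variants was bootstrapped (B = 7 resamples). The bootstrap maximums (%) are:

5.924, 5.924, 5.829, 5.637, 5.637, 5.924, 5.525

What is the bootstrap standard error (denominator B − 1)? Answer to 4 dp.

SE* = 0.1683

Bootstrap SE is the standard deviation of the 7 replicate maximums.
Mean of replicates: (5.924 + 5.924 + 5.829 + 5.637 + 5.637 + 5.924 + 5.525) / 7 = 40.40000 / 7 = 5.77143
Sum of squared deviations: (+0.15257)² + (+0.15257)² + (+0.05757)² + (−0.13443)² + (−0.13443)² + (+0.15257)² + (−0.24643)² = 0.17002
Variance = 0.17002 / 6 = 0.02834
SE* = √0.02834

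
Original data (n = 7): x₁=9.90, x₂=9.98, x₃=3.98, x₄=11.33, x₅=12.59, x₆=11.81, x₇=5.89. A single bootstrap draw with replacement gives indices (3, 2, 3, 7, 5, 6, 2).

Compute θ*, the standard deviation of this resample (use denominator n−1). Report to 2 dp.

θ* = 3.64

Resample values: 3.98, 9.98, 3.98, 5.89, 12.59, 11.81, 9.98.
Mean = 8.3157; sum of squared deviations = 79.5002
s² = 79.5002 / 6 = 13.2500
s = √13.2500 = 3.64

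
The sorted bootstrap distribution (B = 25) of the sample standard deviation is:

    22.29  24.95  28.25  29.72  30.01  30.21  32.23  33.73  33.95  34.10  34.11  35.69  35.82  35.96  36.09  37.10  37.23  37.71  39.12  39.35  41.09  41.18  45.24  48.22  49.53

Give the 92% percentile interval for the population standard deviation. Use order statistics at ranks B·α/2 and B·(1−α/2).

(22.29, 48.22)

α = 0.08; lower rank = 25 × 0.040 = 1; upper rank = 25 × 0.960 = 24.
The 1st smallest replicate is 22.29; the 24th is 48.22.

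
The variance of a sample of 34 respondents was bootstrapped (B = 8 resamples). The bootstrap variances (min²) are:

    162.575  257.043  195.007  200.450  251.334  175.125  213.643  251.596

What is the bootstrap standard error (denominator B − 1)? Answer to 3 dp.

SE* = 36.561

Bootstrap SE is the standard deviation of the 8 replicate variances.
Mean of replicates: (162.575 + 257.043 + 195.007 + 200.450 + 251.334 + 175.125 + 213.643 + 251.596) / 8 = 1706.7730 / 8 = 213.3466
Sum of squared deviations: (−50.7716)² + (+43.6964)² + (−18.3396)² + (−12.8966)² + (+37.9874)² + (−38.2216)² + (+0.2964)² + (+38.2494)² = 9356.8317
Variance = 9356.8317 / 7 = 1336.6902
SE* = √1336.6902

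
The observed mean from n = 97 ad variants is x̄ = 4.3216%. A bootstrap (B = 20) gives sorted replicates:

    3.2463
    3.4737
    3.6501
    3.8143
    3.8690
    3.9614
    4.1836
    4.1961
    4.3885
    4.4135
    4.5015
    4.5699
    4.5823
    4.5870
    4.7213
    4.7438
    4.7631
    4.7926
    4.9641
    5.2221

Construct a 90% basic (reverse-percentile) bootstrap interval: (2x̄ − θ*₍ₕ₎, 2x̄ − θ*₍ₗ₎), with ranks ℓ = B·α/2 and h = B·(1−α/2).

Percentile endpoints at ranks 1 and 19: θ*₍1₎ = 3.2463, θ*₍19₎ = 4.9641.
Basic interval reflects these around x̄:
  lower = 2 × 4.3216 − 4.9641 = 3.6791
  upper = 2 × 4.3216 − 3.2463 = 5.3969

(3.6791, 5.3969)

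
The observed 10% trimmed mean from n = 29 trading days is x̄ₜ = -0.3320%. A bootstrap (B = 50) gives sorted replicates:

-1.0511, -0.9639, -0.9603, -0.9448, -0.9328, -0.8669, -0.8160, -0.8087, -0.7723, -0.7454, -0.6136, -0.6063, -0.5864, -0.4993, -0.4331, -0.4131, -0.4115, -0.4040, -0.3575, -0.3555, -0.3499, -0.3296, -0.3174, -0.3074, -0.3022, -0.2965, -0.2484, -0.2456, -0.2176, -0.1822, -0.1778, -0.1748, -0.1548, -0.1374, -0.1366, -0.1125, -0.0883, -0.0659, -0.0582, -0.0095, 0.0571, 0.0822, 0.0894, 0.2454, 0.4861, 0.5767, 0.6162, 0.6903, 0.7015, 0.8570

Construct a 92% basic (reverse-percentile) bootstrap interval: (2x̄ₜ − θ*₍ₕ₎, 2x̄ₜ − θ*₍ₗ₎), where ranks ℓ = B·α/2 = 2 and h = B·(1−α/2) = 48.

Percentile endpoints at ranks 2 and 48: θ*₍2₎ = -0.9639, θ*₍48₎ = 0.6903.
Basic interval reflects these around x̄ₜ:
  lower = 2 × -0.3320 − 0.6903 = -1.3543
  upper = 2 × -0.3320 − -0.9639 = 0.2999

(-1.3543, 0.2999)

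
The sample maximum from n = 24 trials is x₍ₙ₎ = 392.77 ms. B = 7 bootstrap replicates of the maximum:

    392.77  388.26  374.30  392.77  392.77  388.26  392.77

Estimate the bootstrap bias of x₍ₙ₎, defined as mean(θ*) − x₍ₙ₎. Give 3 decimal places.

bias = −3.927

mean(θ*) = (392.77 + 388.26 + 374.30 + 392.77 + 392.77 + 388.26 + 392.77) / 7 = 388.8429
bias = 388.8429 − 392.77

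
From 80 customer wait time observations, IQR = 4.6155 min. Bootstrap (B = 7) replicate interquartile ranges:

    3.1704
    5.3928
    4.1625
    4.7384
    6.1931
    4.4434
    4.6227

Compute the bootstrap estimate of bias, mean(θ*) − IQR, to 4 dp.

mean(θ*) = (3.1704 + 5.3928 + 4.1625 + 4.7384 + 6.1931 + 4.4434 + 4.6227) / 7 = 4.67476
bias = 4.67476 − 4.6155

bias = +0.0593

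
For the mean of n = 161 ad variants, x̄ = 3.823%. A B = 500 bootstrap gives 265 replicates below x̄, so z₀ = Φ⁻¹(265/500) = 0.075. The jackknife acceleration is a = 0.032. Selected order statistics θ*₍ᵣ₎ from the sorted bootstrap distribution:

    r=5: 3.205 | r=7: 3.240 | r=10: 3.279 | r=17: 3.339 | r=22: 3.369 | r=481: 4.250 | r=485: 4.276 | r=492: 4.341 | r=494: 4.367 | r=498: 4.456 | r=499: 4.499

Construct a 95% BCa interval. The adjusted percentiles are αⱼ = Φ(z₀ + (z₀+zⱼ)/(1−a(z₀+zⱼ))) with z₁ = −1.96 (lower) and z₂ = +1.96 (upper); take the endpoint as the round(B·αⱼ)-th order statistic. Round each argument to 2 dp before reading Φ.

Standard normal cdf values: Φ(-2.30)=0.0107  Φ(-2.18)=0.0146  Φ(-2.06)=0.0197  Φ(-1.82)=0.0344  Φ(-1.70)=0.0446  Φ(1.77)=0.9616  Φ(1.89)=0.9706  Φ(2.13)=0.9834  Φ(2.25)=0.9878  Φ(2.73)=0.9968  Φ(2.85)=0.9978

(3.369, 4.367)

Lower: z₀ + z₁ = 0.075 + (-1.960) = -1.885; 1 − a(z₀+z₁) = 1 − (0.032)(-1.885) = 1.0603; argument = 0.075 + (-1.885)/1.0603 = -1.7028 → -1.70.
α₁ = Φ(-1.70) = 0.0446; rank = round(500 × 0.0446) = 22; θ*₍22₎ = 3.369.
Upper: z₀ + z₂ = 2.035; 1 − a(z₀+z₂) = 0.9349; argument = 2.2517 → 2.25; α₂ = 0.9878; rank = 494; θ*₍494₎ = 4.367.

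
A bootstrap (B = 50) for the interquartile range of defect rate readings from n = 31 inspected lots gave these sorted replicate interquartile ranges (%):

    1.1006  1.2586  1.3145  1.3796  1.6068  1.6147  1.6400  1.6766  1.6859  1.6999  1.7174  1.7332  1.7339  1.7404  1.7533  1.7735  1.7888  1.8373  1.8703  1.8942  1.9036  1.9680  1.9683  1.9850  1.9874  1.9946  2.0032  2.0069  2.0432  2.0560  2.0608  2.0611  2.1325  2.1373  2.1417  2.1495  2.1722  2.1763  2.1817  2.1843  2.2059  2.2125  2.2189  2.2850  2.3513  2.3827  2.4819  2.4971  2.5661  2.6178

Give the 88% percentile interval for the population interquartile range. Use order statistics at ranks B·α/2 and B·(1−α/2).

α = 0.12; lower rank = 50 × 0.060 = 3; upper rank = 50 × 0.940 = 47.
The 3rd smallest replicate is 1.3145; the 47th is 2.4819.

(1.3145, 2.4819)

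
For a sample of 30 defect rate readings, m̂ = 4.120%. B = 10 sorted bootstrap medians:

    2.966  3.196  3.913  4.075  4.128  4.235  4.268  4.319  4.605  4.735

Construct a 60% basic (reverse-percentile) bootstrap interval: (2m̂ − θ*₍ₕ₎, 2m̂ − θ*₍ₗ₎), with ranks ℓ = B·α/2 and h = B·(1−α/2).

Percentile endpoints at ranks 2 and 8: θ*₍2₎ = 3.196, θ*₍8₎ = 4.319.
Basic interval reflects these around m̂:
  lower = 2 × 4.120 − 4.319 = 3.921
  upper = 2 × 4.120 − 3.196 = 5.044

(3.921, 5.044)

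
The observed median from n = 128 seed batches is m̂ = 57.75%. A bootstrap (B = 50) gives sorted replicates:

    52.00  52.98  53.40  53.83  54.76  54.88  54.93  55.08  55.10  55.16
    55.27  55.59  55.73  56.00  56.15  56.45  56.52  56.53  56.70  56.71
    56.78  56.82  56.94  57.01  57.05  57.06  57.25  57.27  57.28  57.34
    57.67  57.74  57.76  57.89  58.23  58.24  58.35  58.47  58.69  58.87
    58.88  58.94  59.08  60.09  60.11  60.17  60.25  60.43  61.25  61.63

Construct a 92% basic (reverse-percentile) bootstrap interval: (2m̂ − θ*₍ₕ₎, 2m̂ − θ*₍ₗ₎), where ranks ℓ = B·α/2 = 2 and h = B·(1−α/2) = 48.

Percentile endpoints at ranks 2 and 48: θ*₍2₎ = 52.98, θ*₍48₎ = 60.43.
Basic interval reflects these around m̂:
  lower = 2 × 57.75 − 60.43 = 55.07
  upper = 2 × 57.75 − 52.98 = 62.52

(55.07, 62.52)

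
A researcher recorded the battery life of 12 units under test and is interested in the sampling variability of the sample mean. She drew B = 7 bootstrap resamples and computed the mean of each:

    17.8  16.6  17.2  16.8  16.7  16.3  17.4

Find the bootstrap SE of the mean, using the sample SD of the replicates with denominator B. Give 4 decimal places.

SE* = 0.4802

Bootstrap SE is the standard deviation of the 7 replicate means.
Mean of replicates: (17.8 + 16.6 + 17.2 + 16.8 + 16.7 + 16.3 + 17.4) / 7 = 118.80000 / 7 = 16.97143
Sum of squared deviations: (+0.82857)² + (−0.37143)² + (+0.22857)² + (−0.17143)² + (−0.27143)² + (−0.67143)² + (+0.42857)² = 1.61429
Variance = 1.61429 / 7 = 0.23061
SE* = √0.23061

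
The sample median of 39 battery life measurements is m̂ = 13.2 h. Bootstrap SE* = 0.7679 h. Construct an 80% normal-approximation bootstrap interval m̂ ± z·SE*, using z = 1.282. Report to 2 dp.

(12.22, 14.18)

Margin = 1.282 × 0.7679 = 0.984
Interval: 13.2 ± 0.984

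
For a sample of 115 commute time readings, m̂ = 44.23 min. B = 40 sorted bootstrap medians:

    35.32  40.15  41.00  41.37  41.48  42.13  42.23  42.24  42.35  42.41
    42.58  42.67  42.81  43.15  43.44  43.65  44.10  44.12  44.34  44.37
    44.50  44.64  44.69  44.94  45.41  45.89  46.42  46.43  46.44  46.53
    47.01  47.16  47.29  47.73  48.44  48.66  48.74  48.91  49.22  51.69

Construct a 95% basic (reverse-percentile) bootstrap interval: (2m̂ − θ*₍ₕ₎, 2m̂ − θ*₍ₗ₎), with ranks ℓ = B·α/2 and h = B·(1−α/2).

Percentile endpoints at ranks 1 and 39: θ*₍1₎ = 35.32, θ*₍39₎ = 49.22.
Basic interval reflects these around m̂:
  lower = 2 × 44.23 − 49.22 = 39.24
  upper = 2 × 44.23 − 35.32 = 53.14

(39.24, 53.14)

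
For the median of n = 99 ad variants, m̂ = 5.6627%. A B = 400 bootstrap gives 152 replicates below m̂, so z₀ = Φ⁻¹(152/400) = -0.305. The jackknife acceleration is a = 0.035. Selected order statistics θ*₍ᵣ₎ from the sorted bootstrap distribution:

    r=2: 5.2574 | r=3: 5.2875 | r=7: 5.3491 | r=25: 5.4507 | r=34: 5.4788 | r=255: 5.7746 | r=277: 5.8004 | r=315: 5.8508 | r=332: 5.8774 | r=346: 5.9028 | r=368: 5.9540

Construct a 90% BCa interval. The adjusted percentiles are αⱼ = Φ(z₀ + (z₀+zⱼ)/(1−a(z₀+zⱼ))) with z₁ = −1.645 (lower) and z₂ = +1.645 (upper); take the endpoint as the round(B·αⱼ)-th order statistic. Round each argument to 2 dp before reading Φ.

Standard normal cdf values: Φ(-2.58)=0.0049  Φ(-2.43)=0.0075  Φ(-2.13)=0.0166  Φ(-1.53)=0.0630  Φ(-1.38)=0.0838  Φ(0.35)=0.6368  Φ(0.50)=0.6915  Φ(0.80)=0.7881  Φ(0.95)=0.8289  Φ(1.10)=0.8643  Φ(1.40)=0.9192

Lower: z₀ + z₁ = -0.305 + (-1.645) = -1.950; 1 − a(z₀+z₁) = 1 − (0.035)(-1.950) = 1.0682; argument = -0.305 + (-1.950)/1.0682 = -2.1304 → -2.13.
α₁ = Φ(-2.13) = 0.0166; rank = round(400 × 0.0166) = 7; θ*₍7₎ = 5.3491.
Upper: z₀ + z₂ = 1.340; 1 − a(z₀+z₂) = 0.9531; argument = 1.1009 → 1.10; α₂ = 0.8643; rank = 346; θ*₍346₎ = 5.9028.

(5.3491, 5.9028)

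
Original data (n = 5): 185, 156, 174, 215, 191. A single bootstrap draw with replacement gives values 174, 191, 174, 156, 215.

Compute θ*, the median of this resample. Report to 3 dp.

Sorted: 156, 174, 174, 191, 215
Median = middle value = 174.000

θ* = 174.000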